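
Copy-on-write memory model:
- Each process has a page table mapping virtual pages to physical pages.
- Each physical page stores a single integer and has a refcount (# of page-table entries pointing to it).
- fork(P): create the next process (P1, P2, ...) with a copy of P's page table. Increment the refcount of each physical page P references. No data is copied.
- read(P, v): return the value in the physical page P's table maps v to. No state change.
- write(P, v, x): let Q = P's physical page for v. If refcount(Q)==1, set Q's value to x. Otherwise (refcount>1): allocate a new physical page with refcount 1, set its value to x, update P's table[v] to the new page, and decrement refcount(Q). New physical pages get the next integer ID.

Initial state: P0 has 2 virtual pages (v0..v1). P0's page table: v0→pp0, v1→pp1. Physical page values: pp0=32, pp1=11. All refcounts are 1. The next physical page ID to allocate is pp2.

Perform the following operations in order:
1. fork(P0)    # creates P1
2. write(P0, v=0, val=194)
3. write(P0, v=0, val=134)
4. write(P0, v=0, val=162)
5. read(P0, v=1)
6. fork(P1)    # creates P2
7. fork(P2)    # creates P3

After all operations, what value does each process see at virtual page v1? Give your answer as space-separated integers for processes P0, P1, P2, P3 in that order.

Op 1: fork(P0) -> P1. 2 ppages; refcounts: pp0:2 pp1:2
Op 2: write(P0, v0, 194). refcount(pp0)=2>1 -> COPY to pp2. 3 ppages; refcounts: pp0:1 pp1:2 pp2:1
Op 3: write(P0, v0, 134). refcount(pp2)=1 -> write in place. 3 ppages; refcounts: pp0:1 pp1:2 pp2:1
Op 4: write(P0, v0, 162). refcount(pp2)=1 -> write in place. 3 ppages; refcounts: pp0:1 pp1:2 pp2:1
Op 5: read(P0, v1) -> 11. No state change.
Op 6: fork(P1) -> P2. 3 ppages; refcounts: pp0:2 pp1:3 pp2:1
Op 7: fork(P2) -> P3. 3 ppages; refcounts: pp0:3 pp1:4 pp2:1
P0: v1 -> pp1 = 11
P1: v1 -> pp1 = 11
P2: v1 -> pp1 = 11
P3: v1 -> pp1 = 11

Answer: 11 11 11 11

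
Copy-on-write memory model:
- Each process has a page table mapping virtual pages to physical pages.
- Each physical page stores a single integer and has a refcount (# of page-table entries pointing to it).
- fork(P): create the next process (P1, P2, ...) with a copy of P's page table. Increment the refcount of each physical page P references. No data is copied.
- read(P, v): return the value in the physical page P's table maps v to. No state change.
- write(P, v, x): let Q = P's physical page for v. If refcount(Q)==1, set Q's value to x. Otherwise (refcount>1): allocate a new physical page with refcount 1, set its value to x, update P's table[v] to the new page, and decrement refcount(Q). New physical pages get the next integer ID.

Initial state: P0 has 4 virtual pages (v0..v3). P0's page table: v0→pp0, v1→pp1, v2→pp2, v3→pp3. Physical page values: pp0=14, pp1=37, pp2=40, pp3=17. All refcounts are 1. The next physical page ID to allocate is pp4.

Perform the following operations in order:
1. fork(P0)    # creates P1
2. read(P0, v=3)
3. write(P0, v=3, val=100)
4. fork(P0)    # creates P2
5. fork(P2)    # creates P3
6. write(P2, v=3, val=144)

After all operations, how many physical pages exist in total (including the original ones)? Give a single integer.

Op 1: fork(P0) -> P1. 4 ppages; refcounts: pp0:2 pp1:2 pp2:2 pp3:2
Op 2: read(P0, v3) -> 17. No state change.
Op 3: write(P0, v3, 100). refcount(pp3)=2>1 -> COPY to pp4. 5 ppages; refcounts: pp0:2 pp1:2 pp2:2 pp3:1 pp4:1
Op 4: fork(P0) -> P2. 5 ppages; refcounts: pp0:3 pp1:3 pp2:3 pp3:1 pp4:2
Op 5: fork(P2) -> P3. 5 ppages; refcounts: pp0:4 pp1:4 pp2:4 pp3:1 pp4:3
Op 6: write(P2, v3, 144). refcount(pp4)=3>1 -> COPY to pp5. 6 ppages; refcounts: pp0:4 pp1:4 pp2:4 pp3:1 pp4:2 pp5:1

Answer: 6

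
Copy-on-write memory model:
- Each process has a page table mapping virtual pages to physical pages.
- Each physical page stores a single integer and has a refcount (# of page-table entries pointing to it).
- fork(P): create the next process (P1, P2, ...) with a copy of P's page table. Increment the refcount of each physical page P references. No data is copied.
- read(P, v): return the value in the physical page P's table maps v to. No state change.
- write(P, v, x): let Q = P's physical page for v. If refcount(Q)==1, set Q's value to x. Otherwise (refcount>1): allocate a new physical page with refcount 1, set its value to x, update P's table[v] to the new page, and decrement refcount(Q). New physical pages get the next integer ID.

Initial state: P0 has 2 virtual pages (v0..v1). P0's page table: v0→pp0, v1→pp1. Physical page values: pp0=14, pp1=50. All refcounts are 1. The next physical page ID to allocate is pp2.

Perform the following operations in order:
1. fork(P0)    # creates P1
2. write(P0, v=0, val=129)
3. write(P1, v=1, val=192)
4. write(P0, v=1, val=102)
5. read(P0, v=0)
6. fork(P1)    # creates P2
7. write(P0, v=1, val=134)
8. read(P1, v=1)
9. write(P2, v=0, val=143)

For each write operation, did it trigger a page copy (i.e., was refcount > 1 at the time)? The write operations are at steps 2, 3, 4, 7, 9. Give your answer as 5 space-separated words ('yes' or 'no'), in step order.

Op 1: fork(P0) -> P1. 2 ppages; refcounts: pp0:2 pp1:2
Op 2: write(P0, v0, 129). refcount(pp0)=2>1 -> COPY to pp2. 3 ppages; refcounts: pp0:1 pp1:2 pp2:1
Op 3: write(P1, v1, 192). refcount(pp1)=2>1 -> COPY to pp3. 4 ppages; refcounts: pp0:1 pp1:1 pp2:1 pp3:1
Op 4: write(P0, v1, 102). refcount(pp1)=1 -> write in place. 4 ppages; refcounts: pp0:1 pp1:1 pp2:1 pp3:1
Op 5: read(P0, v0) -> 129. No state change.
Op 6: fork(P1) -> P2. 4 ppages; refcounts: pp0:2 pp1:1 pp2:1 pp3:2
Op 7: write(P0, v1, 134). refcount(pp1)=1 -> write in place. 4 ppages; refcounts: pp0:2 pp1:1 pp2:1 pp3:2
Op 8: read(P1, v1) -> 192. No state change.
Op 9: write(P2, v0, 143). refcount(pp0)=2>1 -> COPY to pp4. 5 ppages; refcounts: pp0:1 pp1:1 pp2:1 pp3:2 pp4:1

yes yes no no yes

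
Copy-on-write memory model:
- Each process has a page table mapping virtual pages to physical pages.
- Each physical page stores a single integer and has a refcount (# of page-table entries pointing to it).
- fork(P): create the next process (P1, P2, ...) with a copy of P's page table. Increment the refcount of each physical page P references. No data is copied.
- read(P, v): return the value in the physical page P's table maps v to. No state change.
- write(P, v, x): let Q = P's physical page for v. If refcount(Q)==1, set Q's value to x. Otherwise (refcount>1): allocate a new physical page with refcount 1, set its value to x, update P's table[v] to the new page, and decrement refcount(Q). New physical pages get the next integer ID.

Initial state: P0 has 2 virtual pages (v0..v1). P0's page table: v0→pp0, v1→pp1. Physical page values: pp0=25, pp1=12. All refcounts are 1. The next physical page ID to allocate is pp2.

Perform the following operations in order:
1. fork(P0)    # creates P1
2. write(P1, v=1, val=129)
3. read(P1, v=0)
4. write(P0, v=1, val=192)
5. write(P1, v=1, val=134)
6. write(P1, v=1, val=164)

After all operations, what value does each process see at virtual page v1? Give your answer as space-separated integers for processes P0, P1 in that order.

Op 1: fork(P0) -> P1. 2 ppages; refcounts: pp0:2 pp1:2
Op 2: write(P1, v1, 129). refcount(pp1)=2>1 -> COPY to pp2. 3 ppages; refcounts: pp0:2 pp1:1 pp2:1
Op 3: read(P1, v0) -> 25. No state change.
Op 4: write(P0, v1, 192). refcount(pp1)=1 -> write in place. 3 ppages; refcounts: pp0:2 pp1:1 pp2:1
Op 5: write(P1, v1, 134). refcount(pp2)=1 -> write in place. 3 ppages; refcounts: pp0:2 pp1:1 pp2:1
Op 6: write(P1, v1, 164). refcount(pp2)=1 -> write in place. 3 ppages; refcounts: pp0:2 pp1:1 pp2:1
P0: v1 -> pp1 = 192
P1: v1 -> pp2 = 164

Answer: 192 164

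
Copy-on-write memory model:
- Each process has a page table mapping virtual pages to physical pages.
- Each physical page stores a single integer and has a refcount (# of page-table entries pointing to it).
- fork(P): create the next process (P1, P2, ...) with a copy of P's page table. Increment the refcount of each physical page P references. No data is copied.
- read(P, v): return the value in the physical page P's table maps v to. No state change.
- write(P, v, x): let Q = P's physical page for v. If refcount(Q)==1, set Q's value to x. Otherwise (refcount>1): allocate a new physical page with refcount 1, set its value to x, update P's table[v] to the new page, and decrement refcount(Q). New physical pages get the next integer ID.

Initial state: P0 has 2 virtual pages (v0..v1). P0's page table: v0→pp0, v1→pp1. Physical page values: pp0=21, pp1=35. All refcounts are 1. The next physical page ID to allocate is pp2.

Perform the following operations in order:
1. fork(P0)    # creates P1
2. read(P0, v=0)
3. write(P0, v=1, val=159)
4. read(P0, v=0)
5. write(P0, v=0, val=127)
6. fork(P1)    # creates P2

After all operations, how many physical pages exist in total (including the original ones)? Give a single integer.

Answer: 4

Derivation:
Op 1: fork(P0) -> P1. 2 ppages; refcounts: pp0:2 pp1:2
Op 2: read(P0, v0) -> 21. No state change.
Op 3: write(P0, v1, 159). refcount(pp1)=2>1 -> COPY to pp2. 3 ppages; refcounts: pp0:2 pp1:1 pp2:1
Op 4: read(P0, v0) -> 21. No state change.
Op 5: write(P0, v0, 127). refcount(pp0)=2>1 -> COPY to pp3. 4 ppages; refcounts: pp0:1 pp1:1 pp2:1 pp3:1
Op 6: fork(P1) -> P2. 4 ppages; refcounts: pp0:2 pp1:2 pp2:1 pp3:1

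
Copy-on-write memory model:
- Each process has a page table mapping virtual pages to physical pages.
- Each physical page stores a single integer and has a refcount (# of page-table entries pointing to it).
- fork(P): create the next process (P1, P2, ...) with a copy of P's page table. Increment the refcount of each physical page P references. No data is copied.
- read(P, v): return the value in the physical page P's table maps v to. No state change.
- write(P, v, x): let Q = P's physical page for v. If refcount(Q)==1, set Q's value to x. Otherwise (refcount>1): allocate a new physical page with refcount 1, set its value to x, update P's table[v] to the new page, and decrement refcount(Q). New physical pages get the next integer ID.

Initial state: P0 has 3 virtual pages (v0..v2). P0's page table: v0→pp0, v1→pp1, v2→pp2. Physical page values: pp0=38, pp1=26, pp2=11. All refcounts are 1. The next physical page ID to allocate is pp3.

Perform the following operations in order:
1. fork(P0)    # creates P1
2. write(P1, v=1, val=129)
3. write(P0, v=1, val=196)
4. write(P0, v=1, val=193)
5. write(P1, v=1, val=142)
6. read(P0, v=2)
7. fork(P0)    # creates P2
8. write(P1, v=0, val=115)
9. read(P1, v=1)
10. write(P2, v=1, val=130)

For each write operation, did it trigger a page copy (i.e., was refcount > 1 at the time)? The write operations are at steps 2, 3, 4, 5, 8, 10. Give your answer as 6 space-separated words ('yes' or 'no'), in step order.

Op 1: fork(P0) -> P1. 3 ppages; refcounts: pp0:2 pp1:2 pp2:2
Op 2: write(P1, v1, 129). refcount(pp1)=2>1 -> COPY to pp3. 4 ppages; refcounts: pp0:2 pp1:1 pp2:2 pp3:1
Op 3: write(P0, v1, 196). refcount(pp1)=1 -> write in place. 4 ppages; refcounts: pp0:2 pp1:1 pp2:2 pp3:1
Op 4: write(P0, v1, 193). refcount(pp1)=1 -> write in place. 4 ppages; refcounts: pp0:2 pp1:1 pp2:2 pp3:1
Op 5: write(P1, v1, 142). refcount(pp3)=1 -> write in place. 4 ppages; refcounts: pp0:2 pp1:1 pp2:2 pp3:1
Op 6: read(P0, v2) -> 11. No state change.
Op 7: fork(P0) -> P2. 4 ppages; refcounts: pp0:3 pp1:2 pp2:3 pp3:1
Op 8: write(P1, v0, 115). refcount(pp0)=3>1 -> COPY to pp4. 5 ppages; refcounts: pp0:2 pp1:2 pp2:3 pp3:1 pp4:1
Op 9: read(P1, v1) -> 142. No state change.
Op 10: write(P2, v1, 130). refcount(pp1)=2>1 -> COPY to pp5. 6 ppages; refcounts: pp0:2 pp1:1 pp2:3 pp3:1 pp4:1 pp5:1

yes no no no yes yes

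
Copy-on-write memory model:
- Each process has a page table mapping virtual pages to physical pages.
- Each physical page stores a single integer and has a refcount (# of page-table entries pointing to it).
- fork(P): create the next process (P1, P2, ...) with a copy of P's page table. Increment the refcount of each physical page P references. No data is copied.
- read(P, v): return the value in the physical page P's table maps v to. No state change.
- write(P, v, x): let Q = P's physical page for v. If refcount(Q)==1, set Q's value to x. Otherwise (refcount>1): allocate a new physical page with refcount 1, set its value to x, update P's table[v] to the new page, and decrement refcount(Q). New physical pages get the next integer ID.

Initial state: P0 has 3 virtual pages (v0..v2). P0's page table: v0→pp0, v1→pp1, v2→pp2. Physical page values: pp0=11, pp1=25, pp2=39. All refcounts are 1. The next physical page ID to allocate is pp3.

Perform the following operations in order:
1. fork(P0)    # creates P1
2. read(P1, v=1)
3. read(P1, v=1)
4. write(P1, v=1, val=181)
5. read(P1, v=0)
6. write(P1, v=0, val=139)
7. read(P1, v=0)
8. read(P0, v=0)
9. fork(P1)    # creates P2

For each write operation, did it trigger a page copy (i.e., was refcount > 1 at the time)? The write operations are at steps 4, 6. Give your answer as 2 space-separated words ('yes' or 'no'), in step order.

Op 1: fork(P0) -> P1. 3 ppages; refcounts: pp0:2 pp1:2 pp2:2
Op 2: read(P1, v1) -> 25. No state change.
Op 3: read(P1, v1) -> 25. No state change.
Op 4: write(P1, v1, 181). refcount(pp1)=2>1 -> COPY to pp3. 4 ppages; refcounts: pp0:2 pp1:1 pp2:2 pp3:1
Op 5: read(P1, v0) -> 11. No state change.
Op 6: write(P1, v0, 139). refcount(pp0)=2>1 -> COPY to pp4. 5 ppages; refcounts: pp0:1 pp1:1 pp2:2 pp3:1 pp4:1
Op 7: read(P1, v0) -> 139. No state change.
Op 8: read(P0, v0) -> 11. No state change.
Op 9: fork(P1) -> P2. 5 ppages; refcounts: pp0:1 pp1:1 pp2:3 pp3:2 pp4:2

yes yes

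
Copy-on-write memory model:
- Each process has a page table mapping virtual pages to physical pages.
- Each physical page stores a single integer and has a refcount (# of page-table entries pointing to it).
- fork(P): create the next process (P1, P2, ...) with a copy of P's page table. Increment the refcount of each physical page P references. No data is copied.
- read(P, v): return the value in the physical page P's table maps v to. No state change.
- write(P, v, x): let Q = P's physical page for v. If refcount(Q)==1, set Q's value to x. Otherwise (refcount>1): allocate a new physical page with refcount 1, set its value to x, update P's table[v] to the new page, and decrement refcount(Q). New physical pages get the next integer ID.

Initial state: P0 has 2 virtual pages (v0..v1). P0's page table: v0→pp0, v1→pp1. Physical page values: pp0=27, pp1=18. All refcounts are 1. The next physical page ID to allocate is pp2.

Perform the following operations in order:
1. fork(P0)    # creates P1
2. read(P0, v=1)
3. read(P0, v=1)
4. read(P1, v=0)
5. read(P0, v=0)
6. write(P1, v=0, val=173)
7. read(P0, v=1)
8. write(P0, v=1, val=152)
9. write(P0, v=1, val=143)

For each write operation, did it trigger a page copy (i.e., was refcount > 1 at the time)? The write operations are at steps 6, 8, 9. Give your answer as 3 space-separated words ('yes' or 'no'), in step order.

Op 1: fork(P0) -> P1. 2 ppages; refcounts: pp0:2 pp1:2
Op 2: read(P0, v1) -> 18. No state change.
Op 3: read(P0, v1) -> 18. No state change.
Op 4: read(P1, v0) -> 27. No state change.
Op 5: read(P0, v0) -> 27. No state change.
Op 6: write(P1, v0, 173). refcount(pp0)=2>1 -> COPY to pp2. 3 ppages; refcounts: pp0:1 pp1:2 pp2:1
Op 7: read(P0, v1) -> 18. No state change.
Op 8: write(P0, v1, 152). refcount(pp1)=2>1 -> COPY to pp3. 4 ppages; refcounts: pp0:1 pp1:1 pp2:1 pp3:1
Op 9: write(P0, v1, 143). refcount(pp3)=1 -> write in place. 4 ppages; refcounts: pp0:1 pp1:1 pp2:1 pp3:1

yes yes no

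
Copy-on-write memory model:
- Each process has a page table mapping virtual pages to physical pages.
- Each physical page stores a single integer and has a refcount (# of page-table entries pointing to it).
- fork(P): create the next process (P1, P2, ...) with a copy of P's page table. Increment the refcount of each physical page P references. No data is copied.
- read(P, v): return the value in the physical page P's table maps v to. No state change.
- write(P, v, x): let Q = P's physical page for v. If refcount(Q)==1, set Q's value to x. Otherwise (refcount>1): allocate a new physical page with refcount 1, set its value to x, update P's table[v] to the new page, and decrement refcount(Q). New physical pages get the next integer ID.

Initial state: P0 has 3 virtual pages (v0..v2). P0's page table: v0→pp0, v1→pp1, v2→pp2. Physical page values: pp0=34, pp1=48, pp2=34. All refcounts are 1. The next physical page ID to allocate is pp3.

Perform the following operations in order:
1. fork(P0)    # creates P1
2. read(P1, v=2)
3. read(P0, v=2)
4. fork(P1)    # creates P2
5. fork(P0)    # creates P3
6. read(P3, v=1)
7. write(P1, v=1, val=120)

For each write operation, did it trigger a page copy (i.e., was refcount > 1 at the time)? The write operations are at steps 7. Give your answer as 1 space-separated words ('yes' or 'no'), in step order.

Op 1: fork(P0) -> P1. 3 ppages; refcounts: pp0:2 pp1:2 pp2:2
Op 2: read(P1, v2) -> 34. No state change.
Op 3: read(P0, v2) -> 34. No state change.
Op 4: fork(P1) -> P2. 3 ppages; refcounts: pp0:3 pp1:3 pp2:3
Op 5: fork(P0) -> P3. 3 ppages; refcounts: pp0:4 pp1:4 pp2:4
Op 6: read(P3, v1) -> 48. No state change.
Op 7: write(P1, v1, 120). refcount(pp1)=4>1 -> COPY to pp3. 4 ppages; refcounts: pp0:4 pp1:3 pp2:4 pp3:1

yes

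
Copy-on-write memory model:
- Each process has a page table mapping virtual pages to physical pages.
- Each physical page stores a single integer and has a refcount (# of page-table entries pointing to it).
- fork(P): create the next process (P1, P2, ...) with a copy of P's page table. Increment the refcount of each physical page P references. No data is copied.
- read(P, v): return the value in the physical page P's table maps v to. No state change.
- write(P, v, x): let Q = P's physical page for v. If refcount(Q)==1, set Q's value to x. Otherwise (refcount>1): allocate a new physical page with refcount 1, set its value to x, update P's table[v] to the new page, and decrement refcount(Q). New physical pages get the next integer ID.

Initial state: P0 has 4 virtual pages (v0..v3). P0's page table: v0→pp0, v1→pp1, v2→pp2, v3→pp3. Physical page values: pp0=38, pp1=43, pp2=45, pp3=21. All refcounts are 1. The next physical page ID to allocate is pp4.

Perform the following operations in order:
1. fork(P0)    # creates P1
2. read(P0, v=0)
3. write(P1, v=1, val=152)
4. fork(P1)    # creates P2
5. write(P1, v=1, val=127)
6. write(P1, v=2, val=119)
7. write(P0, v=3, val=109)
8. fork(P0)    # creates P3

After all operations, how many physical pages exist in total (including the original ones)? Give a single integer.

Answer: 8

Derivation:
Op 1: fork(P0) -> P1. 4 ppages; refcounts: pp0:2 pp1:2 pp2:2 pp3:2
Op 2: read(P0, v0) -> 38. No state change.
Op 3: write(P1, v1, 152). refcount(pp1)=2>1 -> COPY to pp4. 5 ppages; refcounts: pp0:2 pp1:1 pp2:2 pp3:2 pp4:1
Op 4: fork(P1) -> P2. 5 ppages; refcounts: pp0:3 pp1:1 pp2:3 pp3:3 pp4:2
Op 5: write(P1, v1, 127). refcount(pp4)=2>1 -> COPY to pp5. 6 ppages; refcounts: pp0:3 pp1:1 pp2:3 pp3:3 pp4:1 pp5:1
Op 6: write(P1, v2, 119). refcount(pp2)=3>1 -> COPY to pp6. 7 ppages; refcounts: pp0:3 pp1:1 pp2:2 pp3:3 pp4:1 pp5:1 pp6:1
Op 7: write(P0, v3, 109). refcount(pp3)=3>1 -> COPY to pp7. 8 ppages; refcounts: pp0:3 pp1:1 pp2:2 pp3:2 pp4:1 pp5:1 pp6:1 pp7:1
Op 8: fork(P0) -> P3. 8 ppages; refcounts: pp0:4 pp1:2 pp2:3 pp3:2 pp4:1 pp5:1 pp6:1 pp7:2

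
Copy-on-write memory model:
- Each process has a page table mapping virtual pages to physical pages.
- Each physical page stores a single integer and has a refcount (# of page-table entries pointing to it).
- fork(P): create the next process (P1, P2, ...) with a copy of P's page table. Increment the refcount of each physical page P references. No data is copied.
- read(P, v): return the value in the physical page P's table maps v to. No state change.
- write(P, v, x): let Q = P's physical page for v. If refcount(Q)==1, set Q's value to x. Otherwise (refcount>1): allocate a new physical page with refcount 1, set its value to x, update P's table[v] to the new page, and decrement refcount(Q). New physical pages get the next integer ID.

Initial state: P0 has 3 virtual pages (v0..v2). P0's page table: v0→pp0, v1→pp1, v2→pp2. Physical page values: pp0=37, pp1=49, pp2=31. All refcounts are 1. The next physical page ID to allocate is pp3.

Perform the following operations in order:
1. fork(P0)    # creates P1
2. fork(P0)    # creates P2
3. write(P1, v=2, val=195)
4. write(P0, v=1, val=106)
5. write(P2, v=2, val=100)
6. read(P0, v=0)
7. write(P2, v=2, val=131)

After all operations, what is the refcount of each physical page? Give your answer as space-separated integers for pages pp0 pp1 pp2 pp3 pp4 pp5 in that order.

Answer: 3 2 1 1 1 1

Derivation:
Op 1: fork(P0) -> P1. 3 ppages; refcounts: pp0:2 pp1:2 pp2:2
Op 2: fork(P0) -> P2. 3 ppages; refcounts: pp0:3 pp1:3 pp2:3
Op 3: write(P1, v2, 195). refcount(pp2)=3>1 -> COPY to pp3. 4 ppages; refcounts: pp0:3 pp1:3 pp2:2 pp3:1
Op 4: write(P0, v1, 106). refcount(pp1)=3>1 -> COPY to pp4. 5 ppages; refcounts: pp0:3 pp1:2 pp2:2 pp3:1 pp4:1
Op 5: write(P2, v2, 100). refcount(pp2)=2>1 -> COPY to pp5. 6 ppages; refcounts: pp0:3 pp1:2 pp2:1 pp3:1 pp4:1 pp5:1
Op 6: read(P0, v0) -> 37. No state change.
Op 7: write(P2, v2, 131). refcount(pp5)=1 -> write in place. 6 ppages; refcounts: pp0:3 pp1:2 pp2:1 pp3:1 pp4:1 pp5:1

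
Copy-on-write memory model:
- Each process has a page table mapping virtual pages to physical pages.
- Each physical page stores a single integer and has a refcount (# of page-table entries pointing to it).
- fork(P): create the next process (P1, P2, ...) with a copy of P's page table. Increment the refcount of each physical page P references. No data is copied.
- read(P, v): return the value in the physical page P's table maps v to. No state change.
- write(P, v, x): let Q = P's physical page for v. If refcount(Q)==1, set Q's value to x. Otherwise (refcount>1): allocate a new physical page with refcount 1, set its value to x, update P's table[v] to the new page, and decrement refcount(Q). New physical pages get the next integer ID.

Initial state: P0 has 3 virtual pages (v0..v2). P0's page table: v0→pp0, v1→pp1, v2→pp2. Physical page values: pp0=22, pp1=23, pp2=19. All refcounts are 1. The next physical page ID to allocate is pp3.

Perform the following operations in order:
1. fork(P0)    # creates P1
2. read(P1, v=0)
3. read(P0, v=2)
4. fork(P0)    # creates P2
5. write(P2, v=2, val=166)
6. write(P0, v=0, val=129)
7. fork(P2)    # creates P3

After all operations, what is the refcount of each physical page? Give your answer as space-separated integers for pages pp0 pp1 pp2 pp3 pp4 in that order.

Answer: 3 4 2 2 1

Derivation:
Op 1: fork(P0) -> P1. 3 ppages; refcounts: pp0:2 pp1:2 pp2:2
Op 2: read(P1, v0) -> 22. No state change.
Op 3: read(P0, v2) -> 19. No state change.
Op 4: fork(P0) -> P2. 3 ppages; refcounts: pp0:3 pp1:3 pp2:3
Op 5: write(P2, v2, 166). refcount(pp2)=3>1 -> COPY to pp3. 4 ppages; refcounts: pp0:3 pp1:3 pp2:2 pp3:1
Op 6: write(P0, v0, 129). refcount(pp0)=3>1 -> COPY to pp4. 5 ppages; refcounts: pp0:2 pp1:3 pp2:2 pp3:1 pp4:1
Op 7: fork(P2) -> P3. 5 ppages; refcounts: pp0:3 pp1:4 pp2:2 pp3:2 pp4:1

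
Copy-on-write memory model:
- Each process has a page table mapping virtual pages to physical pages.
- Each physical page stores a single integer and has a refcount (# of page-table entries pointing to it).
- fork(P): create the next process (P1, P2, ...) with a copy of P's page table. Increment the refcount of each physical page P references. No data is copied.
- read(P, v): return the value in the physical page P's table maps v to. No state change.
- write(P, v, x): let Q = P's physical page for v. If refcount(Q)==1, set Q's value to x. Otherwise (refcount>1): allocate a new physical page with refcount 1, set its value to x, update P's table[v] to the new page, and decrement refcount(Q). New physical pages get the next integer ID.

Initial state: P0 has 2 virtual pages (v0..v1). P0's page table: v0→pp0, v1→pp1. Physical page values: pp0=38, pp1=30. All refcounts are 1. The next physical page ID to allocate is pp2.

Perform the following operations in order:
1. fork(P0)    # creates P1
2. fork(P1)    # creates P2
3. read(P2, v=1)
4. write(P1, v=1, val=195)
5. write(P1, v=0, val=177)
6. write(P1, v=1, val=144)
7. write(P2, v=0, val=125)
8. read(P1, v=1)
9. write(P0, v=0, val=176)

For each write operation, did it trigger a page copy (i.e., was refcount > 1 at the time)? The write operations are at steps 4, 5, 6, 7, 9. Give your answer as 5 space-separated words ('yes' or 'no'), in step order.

Op 1: fork(P0) -> P1. 2 ppages; refcounts: pp0:2 pp1:2
Op 2: fork(P1) -> P2. 2 ppages; refcounts: pp0:3 pp1:3
Op 3: read(P2, v1) -> 30. No state change.
Op 4: write(P1, v1, 195). refcount(pp1)=3>1 -> COPY to pp2. 3 ppages; refcounts: pp0:3 pp1:2 pp2:1
Op 5: write(P1, v0, 177). refcount(pp0)=3>1 -> COPY to pp3. 4 ppages; refcounts: pp0:2 pp1:2 pp2:1 pp3:1
Op 6: write(P1, v1, 144). refcount(pp2)=1 -> write in place. 4 ppages; refcounts: pp0:2 pp1:2 pp2:1 pp3:1
Op 7: write(P2, v0, 125). refcount(pp0)=2>1 -> COPY to pp4. 5 ppages; refcounts: pp0:1 pp1:2 pp2:1 pp3:1 pp4:1
Op 8: read(P1, v1) -> 144. No state change.
Op 9: write(P0, v0, 176). refcount(pp0)=1 -> write in place. 5 ppages; refcounts: pp0:1 pp1:2 pp2:1 pp3:1 pp4:1

yes yes no yes no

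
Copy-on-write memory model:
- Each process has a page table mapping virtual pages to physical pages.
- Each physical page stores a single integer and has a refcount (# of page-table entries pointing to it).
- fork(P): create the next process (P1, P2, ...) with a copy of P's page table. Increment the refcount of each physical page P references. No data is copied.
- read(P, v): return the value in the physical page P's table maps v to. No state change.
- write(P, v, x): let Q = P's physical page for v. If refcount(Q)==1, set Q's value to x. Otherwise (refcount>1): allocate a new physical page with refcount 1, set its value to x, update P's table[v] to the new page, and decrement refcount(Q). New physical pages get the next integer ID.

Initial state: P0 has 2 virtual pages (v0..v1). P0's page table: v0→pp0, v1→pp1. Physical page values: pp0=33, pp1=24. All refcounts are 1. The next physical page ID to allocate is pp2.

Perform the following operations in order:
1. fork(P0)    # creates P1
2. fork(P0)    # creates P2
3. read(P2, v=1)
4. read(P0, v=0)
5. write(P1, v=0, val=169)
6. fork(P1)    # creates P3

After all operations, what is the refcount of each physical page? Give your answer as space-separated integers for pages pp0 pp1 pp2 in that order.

Answer: 2 4 2

Derivation:
Op 1: fork(P0) -> P1. 2 ppages; refcounts: pp0:2 pp1:2
Op 2: fork(P0) -> P2. 2 ppages; refcounts: pp0:3 pp1:3
Op 3: read(P2, v1) -> 24. No state change.
Op 4: read(P0, v0) -> 33. No state change.
Op 5: write(P1, v0, 169). refcount(pp0)=3>1 -> COPY to pp2. 3 ppages; refcounts: pp0:2 pp1:3 pp2:1
Op 6: fork(P1) -> P3. 3 ppages; refcounts: pp0:2 pp1:4 pp2:2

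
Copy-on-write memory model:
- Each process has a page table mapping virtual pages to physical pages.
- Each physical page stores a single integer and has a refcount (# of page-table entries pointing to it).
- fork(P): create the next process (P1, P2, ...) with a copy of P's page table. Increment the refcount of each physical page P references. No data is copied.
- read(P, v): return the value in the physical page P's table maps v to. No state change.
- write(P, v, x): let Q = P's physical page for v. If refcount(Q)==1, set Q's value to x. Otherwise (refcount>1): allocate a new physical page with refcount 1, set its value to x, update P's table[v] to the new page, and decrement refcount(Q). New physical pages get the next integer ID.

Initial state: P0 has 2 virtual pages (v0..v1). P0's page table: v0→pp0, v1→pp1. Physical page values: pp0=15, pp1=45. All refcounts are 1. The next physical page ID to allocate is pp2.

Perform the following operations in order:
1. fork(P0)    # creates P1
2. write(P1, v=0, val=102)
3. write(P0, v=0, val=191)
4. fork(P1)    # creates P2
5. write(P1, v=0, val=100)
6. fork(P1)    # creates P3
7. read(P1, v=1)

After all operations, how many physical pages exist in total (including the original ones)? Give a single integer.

Answer: 4

Derivation:
Op 1: fork(P0) -> P1. 2 ppages; refcounts: pp0:2 pp1:2
Op 2: write(P1, v0, 102). refcount(pp0)=2>1 -> COPY to pp2. 3 ppages; refcounts: pp0:1 pp1:2 pp2:1
Op 3: write(P0, v0, 191). refcount(pp0)=1 -> write in place. 3 ppages; refcounts: pp0:1 pp1:2 pp2:1
Op 4: fork(P1) -> P2. 3 ppages; refcounts: pp0:1 pp1:3 pp2:2
Op 5: write(P1, v0, 100). refcount(pp2)=2>1 -> COPY to pp3. 4 ppages; refcounts: pp0:1 pp1:3 pp2:1 pp3:1
Op 6: fork(P1) -> P3. 4 ppages; refcounts: pp0:1 pp1:4 pp2:1 pp3:2
Op 7: read(P1, v1) -> 45. No state change.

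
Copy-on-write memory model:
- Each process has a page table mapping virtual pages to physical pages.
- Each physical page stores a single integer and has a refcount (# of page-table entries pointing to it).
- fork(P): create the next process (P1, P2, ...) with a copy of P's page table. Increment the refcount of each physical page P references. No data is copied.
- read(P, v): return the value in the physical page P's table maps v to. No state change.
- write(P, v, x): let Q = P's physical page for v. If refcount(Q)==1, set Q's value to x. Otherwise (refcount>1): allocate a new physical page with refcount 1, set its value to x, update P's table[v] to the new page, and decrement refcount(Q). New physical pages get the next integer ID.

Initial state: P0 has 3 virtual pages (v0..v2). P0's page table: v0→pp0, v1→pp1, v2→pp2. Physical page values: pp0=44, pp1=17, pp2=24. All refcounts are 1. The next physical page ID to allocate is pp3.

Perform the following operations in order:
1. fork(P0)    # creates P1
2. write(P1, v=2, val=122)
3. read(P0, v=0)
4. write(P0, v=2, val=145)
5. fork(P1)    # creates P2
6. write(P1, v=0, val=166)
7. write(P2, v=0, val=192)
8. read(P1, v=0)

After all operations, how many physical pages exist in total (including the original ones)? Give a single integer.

Op 1: fork(P0) -> P1. 3 ppages; refcounts: pp0:2 pp1:2 pp2:2
Op 2: write(P1, v2, 122). refcount(pp2)=2>1 -> COPY to pp3. 4 ppages; refcounts: pp0:2 pp1:2 pp2:1 pp3:1
Op 3: read(P0, v0) -> 44. No state change.
Op 4: write(P0, v2, 145). refcount(pp2)=1 -> write in place. 4 ppages; refcounts: pp0:2 pp1:2 pp2:1 pp3:1
Op 5: fork(P1) -> P2. 4 ppages; refcounts: pp0:3 pp1:3 pp2:1 pp3:2
Op 6: write(P1, v0, 166). refcount(pp0)=3>1 -> COPY to pp4. 5 ppages; refcounts: pp0:2 pp1:3 pp2:1 pp3:2 pp4:1
Op 7: write(P2, v0, 192). refcount(pp0)=2>1 -> COPY to pp5. 6 ppages; refcounts: pp0:1 pp1:3 pp2:1 pp3:2 pp4:1 pp5:1
Op 8: read(P1, v0) -> 166. No state change.

Answer: 6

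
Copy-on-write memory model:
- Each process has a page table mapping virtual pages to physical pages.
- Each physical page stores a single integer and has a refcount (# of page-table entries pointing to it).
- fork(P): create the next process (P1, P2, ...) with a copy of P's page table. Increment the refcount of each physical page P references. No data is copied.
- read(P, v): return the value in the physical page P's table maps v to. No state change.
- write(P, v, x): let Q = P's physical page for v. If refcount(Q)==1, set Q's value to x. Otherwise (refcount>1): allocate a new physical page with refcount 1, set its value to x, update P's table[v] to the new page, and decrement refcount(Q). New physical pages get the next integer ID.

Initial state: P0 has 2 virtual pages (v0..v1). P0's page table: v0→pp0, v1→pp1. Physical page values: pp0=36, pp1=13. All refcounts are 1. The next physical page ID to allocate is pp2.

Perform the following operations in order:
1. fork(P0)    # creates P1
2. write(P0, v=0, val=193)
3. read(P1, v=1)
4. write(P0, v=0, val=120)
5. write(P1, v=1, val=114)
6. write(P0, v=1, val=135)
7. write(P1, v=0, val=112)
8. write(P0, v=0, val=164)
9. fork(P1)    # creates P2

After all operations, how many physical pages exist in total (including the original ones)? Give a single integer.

Answer: 4

Derivation:
Op 1: fork(P0) -> P1. 2 ppages; refcounts: pp0:2 pp1:2
Op 2: write(P0, v0, 193). refcount(pp0)=2>1 -> COPY to pp2. 3 ppages; refcounts: pp0:1 pp1:2 pp2:1
Op 3: read(P1, v1) -> 13. No state change.
Op 4: write(P0, v0, 120). refcount(pp2)=1 -> write in place. 3 ppages; refcounts: pp0:1 pp1:2 pp2:1
Op 5: write(P1, v1, 114). refcount(pp1)=2>1 -> COPY to pp3. 4 ppages; refcounts: pp0:1 pp1:1 pp2:1 pp3:1
Op 6: write(P0, v1, 135). refcount(pp1)=1 -> write in place. 4 ppages; refcounts: pp0:1 pp1:1 pp2:1 pp3:1
Op 7: write(P1, v0, 112). refcount(pp0)=1 -> write in place. 4 ppages; refcounts: pp0:1 pp1:1 pp2:1 pp3:1
Op 8: write(P0, v0, 164). refcount(pp2)=1 -> write in place. 4 ppages; refcounts: pp0:1 pp1:1 pp2:1 pp3:1
Op 9: fork(P1) -> P2. 4 ppages; refcounts: pp0:2 pp1:1 pp2:1 pp3:2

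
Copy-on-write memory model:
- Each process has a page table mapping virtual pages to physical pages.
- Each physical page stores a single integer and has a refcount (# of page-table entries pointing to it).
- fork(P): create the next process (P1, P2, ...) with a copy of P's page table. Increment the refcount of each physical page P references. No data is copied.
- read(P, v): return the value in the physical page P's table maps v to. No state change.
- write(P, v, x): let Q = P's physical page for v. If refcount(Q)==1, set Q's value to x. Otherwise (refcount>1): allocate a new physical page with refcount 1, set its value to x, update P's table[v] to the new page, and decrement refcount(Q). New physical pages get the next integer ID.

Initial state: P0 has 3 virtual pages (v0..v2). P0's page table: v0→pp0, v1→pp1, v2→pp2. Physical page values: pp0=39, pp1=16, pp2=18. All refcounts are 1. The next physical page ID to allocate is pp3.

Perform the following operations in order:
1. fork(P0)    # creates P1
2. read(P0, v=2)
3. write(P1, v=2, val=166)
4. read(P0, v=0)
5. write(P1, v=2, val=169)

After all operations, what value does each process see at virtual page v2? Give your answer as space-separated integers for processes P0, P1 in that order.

Op 1: fork(P0) -> P1. 3 ppages; refcounts: pp0:2 pp1:2 pp2:2
Op 2: read(P0, v2) -> 18. No state change.
Op 3: write(P1, v2, 166). refcount(pp2)=2>1 -> COPY to pp3. 4 ppages; refcounts: pp0:2 pp1:2 pp2:1 pp3:1
Op 4: read(P0, v0) -> 39. No state change.
Op 5: write(P1, v2, 169). refcount(pp3)=1 -> write in place. 4 ppages; refcounts: pp0:2 pp1:2 pp2:1 pp3:1
P0: v2 -> pp2 = 18
P1: v2 -> pp3 = 169

Answer: 18 169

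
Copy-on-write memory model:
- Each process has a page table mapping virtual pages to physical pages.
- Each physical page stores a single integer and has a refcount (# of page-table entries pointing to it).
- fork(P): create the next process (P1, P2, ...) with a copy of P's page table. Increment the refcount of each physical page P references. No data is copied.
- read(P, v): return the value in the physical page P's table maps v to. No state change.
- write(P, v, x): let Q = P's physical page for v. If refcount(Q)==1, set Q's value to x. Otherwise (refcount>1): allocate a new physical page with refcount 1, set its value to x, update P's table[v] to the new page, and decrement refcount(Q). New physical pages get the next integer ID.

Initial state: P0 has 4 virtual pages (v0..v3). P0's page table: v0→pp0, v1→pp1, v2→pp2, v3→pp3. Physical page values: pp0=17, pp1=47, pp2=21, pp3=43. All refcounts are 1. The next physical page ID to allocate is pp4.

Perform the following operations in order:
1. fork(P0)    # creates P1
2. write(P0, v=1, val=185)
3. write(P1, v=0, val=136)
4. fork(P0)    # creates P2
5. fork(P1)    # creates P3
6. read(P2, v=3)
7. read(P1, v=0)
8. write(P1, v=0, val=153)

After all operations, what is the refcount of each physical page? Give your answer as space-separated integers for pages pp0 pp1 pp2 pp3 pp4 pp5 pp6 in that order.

Op 1: fork(P0) -> P1. 4 ppages; refcounts: pp0:2 pp1:2 pp2:2 pp3:2
Op 2: write(P0, v1, 185). refcount(pp1)=2>1 -> COPY to pp4. 5 ppages; refcounts: pp0:2 pp1:1 pp2:2 pp3:2 pp4:1
Op 3: write(P1, v0, 136). refcount(pp0)=2>1 -> COPY to pp5. 6 ppages; refcounts: pp0:1 pp1:1 pp2:2 pp3:2 pp4:1 pp5:1
Op 4: fork(P0) -> P2. 6 ppages; refcounts: pp0:2 pp1:1 pp2:3 pp3:3 pp4:2 pp5:1
Op 5: fork(P1) -> P3. 6 ppages; refcounts: pp0:2 pp1:2 pp2:4 pp3:4 pp4:2 pp5:2
Op 6: read(P2, v3) -> 43. No state change.
Op 7: read(P1, v0) -> 136. No state change.
Op 8: write(P1, v0, 153). refcount(pp5)=2>1 -> COPY to pp6. 7 ppages; refcounts: pp0:2 pp1:2 pp2:4 pp3:4 pp4:2 pp5:1 pp6:1

Answer: 2 2 4 4 2 1 1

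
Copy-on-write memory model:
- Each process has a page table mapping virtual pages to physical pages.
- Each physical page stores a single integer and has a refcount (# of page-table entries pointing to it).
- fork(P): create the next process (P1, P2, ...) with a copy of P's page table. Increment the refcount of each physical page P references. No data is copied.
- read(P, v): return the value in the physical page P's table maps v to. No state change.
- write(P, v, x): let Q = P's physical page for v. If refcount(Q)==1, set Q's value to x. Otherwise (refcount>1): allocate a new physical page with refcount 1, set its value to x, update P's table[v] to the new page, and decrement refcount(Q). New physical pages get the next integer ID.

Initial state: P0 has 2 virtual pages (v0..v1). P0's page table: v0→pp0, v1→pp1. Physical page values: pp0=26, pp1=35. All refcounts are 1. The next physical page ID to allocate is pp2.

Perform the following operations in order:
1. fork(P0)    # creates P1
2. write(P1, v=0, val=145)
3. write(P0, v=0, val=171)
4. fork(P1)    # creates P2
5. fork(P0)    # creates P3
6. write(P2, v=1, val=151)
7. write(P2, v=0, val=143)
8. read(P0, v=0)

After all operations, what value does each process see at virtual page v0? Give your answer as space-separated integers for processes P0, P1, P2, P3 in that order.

Op 1: fork(P0) -> P1. 2 ppages; refcounts: pp0:2 pp1:2
Op 2: write(P1, v0, 145). refcount(pp0)=2>1 -> COPY to pp2. 3 ppages; refcounts: pp0:1 pp1:2 pp2:1
Op 3: write(P0, v0, 171). refcount(pp0)=1 -> write in place. 3 ppages; refcounts: pp0:1 pp1:2 pp2:1
Op 4: fork(P1) -> P2. 3 ppages; refcounts: pp0:1 pp1:3 pp2:2
Op 5: fork(P0) -> P3. 3 ppages; refcounts: pp0:2 pp1:4 pp2:2
Op 6: write(P2, v1, 151). refcount(pp1)=4>1 -> COPY to pp3. 4 ppages; refcounts: pp0:2 pp1:3 pp2:2 pp3:1
Op 7: write(P2, v0, 143). refcount(pp2)=2>1 -> COPY to pp4. 5 ppages; refcounts: pp0:2 pp1:3 pp2:1 pp3:1 pp4:1
Op 8: read(P0, v0) -> 171. No state change.
P0: v0 -> pp0 = 171
P1: v0 -> pp2 = 145
P2: v0 -> pp4 = 143
P3: v0 -> pp0 = 171

Answer: 171 145 143 171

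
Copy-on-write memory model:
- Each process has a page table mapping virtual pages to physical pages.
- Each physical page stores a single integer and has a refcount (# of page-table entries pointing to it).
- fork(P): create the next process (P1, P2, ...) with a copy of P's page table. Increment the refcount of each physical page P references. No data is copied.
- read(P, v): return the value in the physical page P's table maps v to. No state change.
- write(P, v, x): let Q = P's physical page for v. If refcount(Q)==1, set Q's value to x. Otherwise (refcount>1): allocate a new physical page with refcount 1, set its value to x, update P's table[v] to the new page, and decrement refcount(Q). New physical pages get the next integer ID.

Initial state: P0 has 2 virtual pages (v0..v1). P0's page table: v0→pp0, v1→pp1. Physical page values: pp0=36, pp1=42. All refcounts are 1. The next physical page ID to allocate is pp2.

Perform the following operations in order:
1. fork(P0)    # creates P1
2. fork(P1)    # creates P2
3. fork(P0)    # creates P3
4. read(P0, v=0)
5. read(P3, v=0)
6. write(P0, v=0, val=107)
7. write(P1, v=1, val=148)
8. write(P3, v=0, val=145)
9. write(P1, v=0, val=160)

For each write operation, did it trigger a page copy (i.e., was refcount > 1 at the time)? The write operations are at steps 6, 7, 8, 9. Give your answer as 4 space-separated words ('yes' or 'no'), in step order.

Op 1: fork(P0) -> P1. 2 ppages; refcounts: pp0:2 pp1:2
Op 2: fork(P1) -> P2. 2 ppages; refcounts: pp0:3 pp1:3
Op 3: fork(P0) -> P3. 2 ppages; refcounts: pp0:4 pp1:4
Op 4: read(P0, v0) -> 36. No state change.
Op 5: read(P3, v0) -> 36. No state change.
Op 6: write(P0, v0, 107). refcount(pp0)=4>1 -> COPY to pp2. 3 ppages; refcounts: pp0:3 pp1:4 pp2:1
Op 7: write(P1, v1, 148). refcount(pp1)=4>1 -> COPY to pp3. 4 ppages; refcounts: pp0:3 pp1:3 pp2:1 pp3:1
Op 8: write(P3, v0, 145). refcount(pp0)=3>1 -> COPY to pp4. 5 ppages; refcounts: pp0:2 pp1:3 pp2:1 pp3:1 pp4:1
Op 9: write(P1, v0, 160). refcount(pp0)=2>1 -> COPY to pp5. 6 ppages; refcounts: pp0:1 pp1:3 pp2:1 pp3:1 pp4:1 pp5:1

yes yes yes yes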